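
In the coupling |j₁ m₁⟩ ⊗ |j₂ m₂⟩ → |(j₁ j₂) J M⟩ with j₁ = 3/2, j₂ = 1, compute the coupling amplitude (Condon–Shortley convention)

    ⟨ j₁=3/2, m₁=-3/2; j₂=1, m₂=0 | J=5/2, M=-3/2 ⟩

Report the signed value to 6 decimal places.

triangle: 0!*3!*2!/6! = 12/720
(j±m)!: 0!*3!*1!*1!*1!*4! = 144
prefactor² = (2J+1)*Δ*N² = 72/5
  k=0: +1/(0!*0!*3!*1!*0!*1!) = 1/6
Σ = 1/6  ⇒  CG² = 72/5*1/6² = 2/5
CG = +√(2/5) = +0.632456

+√(2/5) ≈ +0.632456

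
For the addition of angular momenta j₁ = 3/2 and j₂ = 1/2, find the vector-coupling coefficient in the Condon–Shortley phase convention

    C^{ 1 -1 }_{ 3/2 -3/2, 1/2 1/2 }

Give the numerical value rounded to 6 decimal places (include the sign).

−√(3/4) = -0.866025

√[3·1!2!0!/4! · 0!3!1!0!0!2!] = √(3)
  +(−1)^1/∏(1,0,2,0,0,0)! = -1/2  (running -1/2)
⟨..|..⟩ = √(3)·(-1/2) = -0.866025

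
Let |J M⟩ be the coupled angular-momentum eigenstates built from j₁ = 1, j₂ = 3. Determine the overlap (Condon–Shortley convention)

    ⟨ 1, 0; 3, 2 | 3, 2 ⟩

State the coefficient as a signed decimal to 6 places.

−√(1/3) = -0.577350

triangle: 1!·1!·5!/8! = 120/40320
(j±m)!: 1!·1!·5!·1!·5!·1! = 14400
prefactor² = (2J+1)·Δ·N² = 300
  k=0: +1/(0!·1!·1!·5!·0!·0!) = 1/120
  k=1: −1/(1!·0!·0!·4!·1!·1!) = -1/24
Σ = -1/30  ⇒  CG² = 300·(-1/30)² = 1/3
CG = −√(1/3) = -0.577350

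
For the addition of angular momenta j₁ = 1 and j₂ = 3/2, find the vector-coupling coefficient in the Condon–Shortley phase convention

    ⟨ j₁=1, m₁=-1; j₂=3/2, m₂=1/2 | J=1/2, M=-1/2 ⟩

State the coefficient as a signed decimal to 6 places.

+√(1/6) ≈ +0.408248

triangle: 2!×0!×1!/4! = 2/24
(j±m)!: 0!×2!×2!×1!×0!×1! = 4
prefactor² = (2J+1)×Δ×N² = 2/3
  k=2: +1/(2!×0!×0!×0!×0!×1!) = 1/2
Σ = 1/2  ⇒  CG² = 2/3×1/2² = 1/6
CG = +√(1/6) = +0.408248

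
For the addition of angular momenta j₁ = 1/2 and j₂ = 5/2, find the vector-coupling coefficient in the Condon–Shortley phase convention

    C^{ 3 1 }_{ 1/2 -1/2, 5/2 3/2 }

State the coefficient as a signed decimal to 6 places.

+√(1/3) ≈ +0.577350

√[7·0!1!5!/7! · 0!1!4!1!4!2!] = √(192)
  +(−1)^0/∏(0,0,1,4,0,1)! = 1/24  (running 1/24)
⟨..|..⟩ = √(192)·(1/24) = +0.577350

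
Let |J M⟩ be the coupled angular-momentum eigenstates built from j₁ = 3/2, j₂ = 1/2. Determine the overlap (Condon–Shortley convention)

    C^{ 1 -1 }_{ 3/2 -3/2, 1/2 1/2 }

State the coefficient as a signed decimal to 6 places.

j₁+j₂−J=1  J+j₁−j₂=2  J−j₁+j₂=0  j₁+j₂+J+1=4
(j₁±m₁, j₂±m₂, J±M) = (0,3,1,0,0,2)
P² = 3
sum k=1..1:
  [1] −1/2 = -1/2
S = -1/2
C² = P²·S² = 3/4 ; C = -0.866025

-0.866025  (= −√(3/4))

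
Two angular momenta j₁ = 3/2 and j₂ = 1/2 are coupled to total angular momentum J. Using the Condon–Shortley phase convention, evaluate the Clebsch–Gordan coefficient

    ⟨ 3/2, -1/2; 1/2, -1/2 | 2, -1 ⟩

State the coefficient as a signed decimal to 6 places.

j₁+j₂−J=0  J+j₁−j₂=3  J−j₁+j₂=1  j₁+j₂+J+1=5
(j₁±m₁, j₂±m₂, J±M) = (1,2,0,1,1,3)
P² = 3
sum k=0..0:
  [0] +1/2 = 1/2
S = 1/2
C² = P²·S² = 3/4 ; C = +0.866025

+√(3/4) ≈ +0.866025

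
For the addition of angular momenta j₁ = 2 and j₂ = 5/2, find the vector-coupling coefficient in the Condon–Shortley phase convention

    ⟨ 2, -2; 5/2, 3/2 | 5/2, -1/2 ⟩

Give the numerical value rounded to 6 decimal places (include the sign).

j₁+j₂−J=2  J+j₁−j₂=2  J−j₁+j₂=3  j₁+j₂+J+1=8
(j₁±m₁, j₂±m₂, J±M) = (0,4,4,1,2,3)
P² = 864/35
sum k=2..2:
  [2] +1/8 = 1/8
S = 1/8
C² = P²·S² = 27/70 ; C = +0.621059

+0.621059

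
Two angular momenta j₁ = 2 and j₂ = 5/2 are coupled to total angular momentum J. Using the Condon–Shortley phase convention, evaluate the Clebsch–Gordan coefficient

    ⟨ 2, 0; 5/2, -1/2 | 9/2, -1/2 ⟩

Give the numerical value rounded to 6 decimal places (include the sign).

triangle: 0!×4!×5!/10! = 2880/3628800
(j±m)!: 2!×2!×2!×3!×4!×5! = 138240
prefactor² = (2J+1)×Δ×N² = 7680/7
  k=0: +1/(0!×0!×2!×2!×2!×3!) = 1/48
Σ = 1/48  ⇒  CG² = 7680/7×1/48² = 10/21
CG = +√(10/21) = +0.690066

+√(10/21) ≈ +0.690066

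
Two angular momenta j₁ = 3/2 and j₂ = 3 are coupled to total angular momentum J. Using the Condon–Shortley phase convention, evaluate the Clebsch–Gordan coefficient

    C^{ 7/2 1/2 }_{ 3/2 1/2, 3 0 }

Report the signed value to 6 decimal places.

+√(2/21) ≈ +0.308607

j₁+j₂−J=1  J+j₁−j₂=2  J−j₁+j₂=5  j₁+j₂+J+1=9
(j₁±m₁, j₂±m₂, J±M) = (2,1,3,3,4,3)
P² = 384/7
sum k=0..1:
  [0] +1/12 = 1/12
  [1] −1/24 = -1/24
S = 1/24
C² = P²·S² = 2/21 ; C = +0.308607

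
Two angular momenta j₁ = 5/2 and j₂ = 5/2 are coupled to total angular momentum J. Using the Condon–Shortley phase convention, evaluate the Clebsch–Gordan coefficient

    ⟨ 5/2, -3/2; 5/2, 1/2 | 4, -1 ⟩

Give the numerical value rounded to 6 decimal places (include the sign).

j₁+j₂−J=1  J+j₁−j₂=4  J−j₁+j₂=4  j₁+j₂+J+1=10
(j₁±m₁, j₂±m₂, J±M) = (1,4,3,2,3,5)
P² = 10368/35
sum k=0..1:
  [0] +1/144 = 1/144
  [1] −1/24 = -1/24
S = -5/144
C² = P²·S² = 5/14 ; C = -0.597614

-0.597614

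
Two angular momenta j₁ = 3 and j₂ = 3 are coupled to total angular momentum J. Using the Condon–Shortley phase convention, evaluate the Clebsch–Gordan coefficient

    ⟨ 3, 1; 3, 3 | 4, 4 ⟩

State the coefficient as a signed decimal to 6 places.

+0.522233

√[9·2!4!4!/11! · 4!2!6!0!8!0!] = √(3981312/11)
  +(−1)^2/∏(2,0,0,4,4,0)! = 1/1152  (running 1/1152)
⟨..|..⟩ = √(3981312/11)·(1/1152) = +0.522233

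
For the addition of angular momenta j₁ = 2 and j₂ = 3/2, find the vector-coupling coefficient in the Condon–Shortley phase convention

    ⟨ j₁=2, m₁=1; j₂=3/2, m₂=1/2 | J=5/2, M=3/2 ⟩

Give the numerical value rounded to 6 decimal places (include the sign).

√[6·1!3!2!/7! · 3!1!2!1!4!1!] = √(144/35)
  +(−1)^0/∏(0,1,1,2,2,0)! = 1/4  (running 1/4)
  +(−1)^1/∏(1,0,0,1,3,1)! = -1/6  (running 1/12)
⟨..|..⟩ = √(144/35)·(1/12) = +0.169031

+0.169031  (= +√(1/35))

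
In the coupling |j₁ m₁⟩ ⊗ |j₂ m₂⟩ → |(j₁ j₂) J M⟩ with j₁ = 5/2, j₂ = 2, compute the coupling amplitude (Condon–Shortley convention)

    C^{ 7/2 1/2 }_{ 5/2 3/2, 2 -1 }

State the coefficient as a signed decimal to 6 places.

+√(121/315) = +0.619780

√[8·1!4!3!/9! · 4!1!1!3!4!3!] = √(2304/35)
  +(−1)^0/∏(0,1,1,1,3,2)! = 1/12  (running 1/12)
  +(−1)^1/∏(1,0,0,0,4,3)! = -1/144  (running 11/144)
⟨..|..⟩ = √(2304/35)·(11/144) = +0.619780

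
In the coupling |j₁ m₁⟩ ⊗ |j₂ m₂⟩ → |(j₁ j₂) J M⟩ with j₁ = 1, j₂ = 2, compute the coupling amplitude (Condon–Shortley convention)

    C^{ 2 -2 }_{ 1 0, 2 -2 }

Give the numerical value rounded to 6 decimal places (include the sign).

+√(2/3) = +0.816497

√[5·1!1!3!/6! · 1!1!0!4!0!4!] = √(24)
  +(−1)^0/∏(0,1,1,0,0,3)! = 1/6  (running 1/6)
⟨..|..⟩ = √(24)·(1/6) = +0.816497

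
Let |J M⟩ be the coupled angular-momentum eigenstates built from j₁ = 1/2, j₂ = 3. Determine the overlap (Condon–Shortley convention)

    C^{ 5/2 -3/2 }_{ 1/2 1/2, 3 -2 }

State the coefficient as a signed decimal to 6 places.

√[6·1!0!5!/7! · 1!0!1!5!1!4!] = √(2880/7)
  +(−1)^0/∏(0,1,0,1,0,4)! = 1/24  (running 1/24)
⟨..|..⟩ = √(2880/7)·(1/24) = +0.845154

+0.845154  (= +√(5/7))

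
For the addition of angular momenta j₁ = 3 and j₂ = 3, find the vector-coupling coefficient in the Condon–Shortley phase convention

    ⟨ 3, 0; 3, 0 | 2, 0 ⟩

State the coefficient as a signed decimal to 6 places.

+√(4/21) = +0.436436

j₁+j₂−J=4  J+j₁−j₂=2  J−j₁+j₂=2  j₁+j₂+J+1=9
(j₁±m₁, j₂±m₂, J±M) = (3,3,3,3,2,2)
P² = 48/7
sum k=1..3:
  [1] −1/24 = -1/24
  [2] +1/4 = 1/4
  [3] −1/24 = -1/24
S = 1/6
C² = P²·S² = 4/21 ; C = +0.436436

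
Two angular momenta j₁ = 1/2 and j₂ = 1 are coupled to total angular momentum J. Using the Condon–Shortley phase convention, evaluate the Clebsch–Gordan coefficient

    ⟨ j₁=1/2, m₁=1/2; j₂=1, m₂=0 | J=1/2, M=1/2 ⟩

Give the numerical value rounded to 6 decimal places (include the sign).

triangle: 1!*0!*1!/3! = 1/6
(j±m)!: 1!*0!*1!*1!*1!*0! = 1
prefactor² = (2J+1)*Δ*N² = 1/3
  k=0: +1/(0!*1!*0!*1!*0!*0!) = 1
Σ = 1  ⇒  CG² = 1/3*1² = 1/3
CG = +√(1/3) = +0.577350

+√(1/3) = +0.577350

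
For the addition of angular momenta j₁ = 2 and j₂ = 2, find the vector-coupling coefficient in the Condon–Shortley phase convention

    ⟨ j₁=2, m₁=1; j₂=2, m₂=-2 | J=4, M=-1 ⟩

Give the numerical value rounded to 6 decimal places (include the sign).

+0.267261  (= +√(1/14))

triangle: 0!×4!×4!/9! = 576/362880
(j±m)!: 3!×1!×0!×4!×3!×5! = 103680
prefactor² = (2J+1)×Δ×N² = 10368/7
  k=0: +1/(0!×0!×1!×0!×3!×4!) = 1/144
Σ = 1/144  ⇒  CG² = 10368/7×1/144² = 1/14
CG = +√(1/14) = +0.267261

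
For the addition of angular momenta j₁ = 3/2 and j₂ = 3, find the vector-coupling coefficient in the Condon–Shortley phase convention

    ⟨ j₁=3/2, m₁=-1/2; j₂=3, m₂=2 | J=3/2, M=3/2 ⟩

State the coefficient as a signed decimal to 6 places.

√[4·3!0!3!/7! · 1!2!5!1!3!0!] = √(288/7)
  +(−1)^2/∏(2,1,0,3,0,0)! = 1/12  (running 1/12)
⟨..|..⟩ = √(288/7)·(1/12) = +0.534522

+√(2/7) ≈ +0.534522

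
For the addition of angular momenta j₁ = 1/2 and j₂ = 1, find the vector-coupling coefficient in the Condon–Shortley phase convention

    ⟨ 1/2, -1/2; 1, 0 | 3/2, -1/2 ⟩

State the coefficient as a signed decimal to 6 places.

+√(2/3) = +0.816497

j₁+j₂−J=0  J+j₁−j₂=1  J−j₁+j₂=2  j₁+j₂+J+1=4
(j₁±m₁, j₂±m₂, J±M) = (0,1,1,1,1,2)
P² = 2/3
sum k=0..0:
  [0] +1/1 = 1
S = 1
C² = P²·S² = 2/3 ; C = +0.816497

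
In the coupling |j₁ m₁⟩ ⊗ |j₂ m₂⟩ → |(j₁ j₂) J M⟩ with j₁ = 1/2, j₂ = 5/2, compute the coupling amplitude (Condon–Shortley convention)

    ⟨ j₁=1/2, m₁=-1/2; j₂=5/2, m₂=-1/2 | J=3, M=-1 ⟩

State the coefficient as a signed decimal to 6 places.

j₁+j₂−J=0  J+j₁−j₂=1  J−j₁+j₂=5  j₁+j₂+J+1=7
(j₁±m₁, j₂±m₂, J±M) = (0,1,2,3,2,4)
P² = 96
sum k=0..0:
  [0] +1/12 = 1/12
S = 1/12
C² = P²·S² = 2/3 ; C = +0.816497

+0.816497  (= +√(2/3))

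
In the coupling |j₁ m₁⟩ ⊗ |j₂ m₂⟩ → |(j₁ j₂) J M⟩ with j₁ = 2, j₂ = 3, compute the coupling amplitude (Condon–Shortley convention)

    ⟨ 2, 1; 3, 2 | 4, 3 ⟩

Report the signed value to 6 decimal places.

−√(1/20) ≈ -0.223607

triangle: 1!×3!×5!/10! = 720/3628800
(j±m)!: 3!×1!×5!×1!×7!×1! = 3628800
prefactor² = (2J+1)×Δ×N² = 6480
  k=0: +1/(0!×1!×1!×5!×2!×0!) = 1/240
  k=1: −1/(1!×0!×0!×4!×3!×1!) = -1/144
Σ = -1/360  ⇒  CG² = 6480×(-1/360)² = 1/20
CG = −√(1/20) = -0.223607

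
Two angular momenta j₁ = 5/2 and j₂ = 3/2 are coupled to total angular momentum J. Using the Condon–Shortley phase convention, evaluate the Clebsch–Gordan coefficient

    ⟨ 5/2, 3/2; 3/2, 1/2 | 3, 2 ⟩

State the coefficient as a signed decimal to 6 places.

+0.288675  (= +√(1/12))

√[7·1!4!2!/8! · 4!1!2!1!5!1!] = √(48)
  +(−1)^0/∏(0,1,1,2,3,0)! = 1/12  (running 1/12)
  +(−1)^1/∏(1,0,0,1,4,1)! = -1/24  (running 1/24)
⟨..|..⟩ = √(48)·(1/24) = +0.288675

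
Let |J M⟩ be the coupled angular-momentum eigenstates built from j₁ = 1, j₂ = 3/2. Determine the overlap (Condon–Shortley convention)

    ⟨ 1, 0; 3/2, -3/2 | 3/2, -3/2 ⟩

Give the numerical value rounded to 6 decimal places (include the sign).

+√(3/5) = +0.774597

√[4·1!1!2!/5! · 1!1!0!3!0!3!] = √(12/5)
  +(−1)^0/∏(0,1,1,0,0,2)! = 1/2  (running 1/2)
⟨..|..⟩ = √(12/5)·(1/2) = +0.774597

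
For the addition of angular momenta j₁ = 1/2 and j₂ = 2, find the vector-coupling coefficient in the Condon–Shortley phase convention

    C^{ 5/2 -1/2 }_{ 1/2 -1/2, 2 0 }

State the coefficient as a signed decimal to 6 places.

+0.774597

j₁+j₂−J=0  J+j₁−j₂=1  J−j₁+j₂=4  j₁+j₂+J+1=6
(j₁±m₁, j₂±m₂, J±M) = (0,1,2,2,2,3)
P² = 48/5
sum k=0..0:
  [0] +1/4 = 1/4
S = 1/4
C² = P²·S² = 3/5 ; C = +0.774597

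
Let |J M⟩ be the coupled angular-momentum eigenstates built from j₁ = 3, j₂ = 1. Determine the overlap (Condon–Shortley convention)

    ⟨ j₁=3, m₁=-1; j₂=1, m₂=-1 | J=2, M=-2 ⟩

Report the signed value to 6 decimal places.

+√(1/21) = +0.218218

√[5·2!4!0!/7! · 2!4!0!2!0!4!] = √(768/7)
  +(−1)^0/∏(0,2,4,0,0,0)! = 1/48  (running 1/48)
⟨..|..⟩ = √(768/7)·(1/48) = +0.218218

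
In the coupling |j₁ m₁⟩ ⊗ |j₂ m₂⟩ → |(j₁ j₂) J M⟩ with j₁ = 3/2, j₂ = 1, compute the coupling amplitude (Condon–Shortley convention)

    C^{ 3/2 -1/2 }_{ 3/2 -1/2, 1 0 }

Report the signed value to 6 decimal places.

-0.258199  (= −√(1/15))

triangle: 1!×2!×1!/5! = 2/120
(j±m)!: 1!×2!×1!×1!×1!×2! = 4
prefactor² = (2J+1)×Δ×N² = 4/15
  k=0: +1/(0!×1!×2!×1!×0!×0!) = 1/2
  k=1: −1/(1!×0!×1!×0!×1!×1!) = -1
Σ = -1/2  ⇒  CG² = 4/15×(-1/2)² = 1/15
CG = −√(1/15) = -0.258199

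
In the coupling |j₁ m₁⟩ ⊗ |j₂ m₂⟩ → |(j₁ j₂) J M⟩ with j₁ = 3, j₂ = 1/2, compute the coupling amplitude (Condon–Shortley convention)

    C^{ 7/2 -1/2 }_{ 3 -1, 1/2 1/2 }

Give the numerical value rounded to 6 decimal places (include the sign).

+√(3/7) ≈ +0.654654

j₁+j₂−J=0  J+j₁−j₂=6  J−j₁+j₂=1  j₁+j₂+J+1=8
(j₁±m₁, j₂±m₂, J±M) = (2,4,1,0,3,4)
P² = 6912/7
sum k=0..0:
  [0] +1/48 = 1/48
S = 1/48
C² = P²·S² = 3/7 ; C = +0.654654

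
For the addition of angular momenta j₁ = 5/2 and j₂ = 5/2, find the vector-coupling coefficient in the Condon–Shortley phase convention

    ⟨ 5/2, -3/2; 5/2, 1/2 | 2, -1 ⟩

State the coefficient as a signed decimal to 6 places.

triangle: 3!·2!·2!/8! = 24/40320
(j±m)!: 1!·4!·3!·2!·1!·3! = 1728
prefactor² = (2J+1)·Δ·N² = 36/7
  k=2: +1/(2!·1!·2!·1!·0!·1!) = 1/4
  k=3: −1/(3!·0!·1!·0!·1!·2!) = -1/12
Σ = 1/6  ⇒  CG² = 36/7·1/6² = 1/7
CG = +√(1/7) = +0.377964

+0.377964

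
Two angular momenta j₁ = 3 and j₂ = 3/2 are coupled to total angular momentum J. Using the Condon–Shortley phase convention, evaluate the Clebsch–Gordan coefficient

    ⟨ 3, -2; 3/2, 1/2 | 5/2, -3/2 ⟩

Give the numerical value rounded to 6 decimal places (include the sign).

√[6·2!4!1!/8! · 1!5!2!1!1!4!] = √(288/7)
  +(−1)^1/∏(1,1,4,1,0,0)! = -1/24  (running -1/24)
  +(−1)^2/∏(2,0,3,0,1,1)! = 1/12  (running 1/24)
⟨..|..⟩ = √(288/7)·(1/24) = +0.267261

+√(1/14) = +0.267261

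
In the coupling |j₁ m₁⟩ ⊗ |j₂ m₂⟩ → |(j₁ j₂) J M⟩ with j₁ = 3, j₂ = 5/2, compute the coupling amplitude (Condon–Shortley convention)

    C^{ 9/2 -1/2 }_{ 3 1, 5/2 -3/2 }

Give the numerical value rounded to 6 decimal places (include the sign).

j₁+j₂−J=1  J+j₁−j₂=5  J−j₁+j₂=4  j₁+j₂+J+1=11
(j₁±m₁, j₂±m₂, J±M) = (4,2,1,4,4,5)
P² = 184320/77
sum k=0..1:
  [0] +1/72 = 1/72
  [1] −1/576 = -1/576
S = 7/576
C² = P²·S² = 35/99 ; C = +0.594588

+√(35/99) ≈ +0.594588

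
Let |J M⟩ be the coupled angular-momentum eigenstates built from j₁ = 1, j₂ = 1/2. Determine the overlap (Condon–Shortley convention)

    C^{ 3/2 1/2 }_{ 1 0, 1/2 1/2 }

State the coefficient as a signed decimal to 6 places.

+0.816497  (= +√(2/3))

triangle: 0!×2!×1!/4! = 2/24
(j±m)!: 1!×1!×1!×0!×2!×1! = 2
prefactor² = (2J+1)×Δ×N² = 2/3
  k=0: +1/(0!×0!×1!×1!×1!×0!) = 1
Σ = 1  ⇒  CG² = 2/3×1² = 2/3
CG = +√(2/3) = +0.816497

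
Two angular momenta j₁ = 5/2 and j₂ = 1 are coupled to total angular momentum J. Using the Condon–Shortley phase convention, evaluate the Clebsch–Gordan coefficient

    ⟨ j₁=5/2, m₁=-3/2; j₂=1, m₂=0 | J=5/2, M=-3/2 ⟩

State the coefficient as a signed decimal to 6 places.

−√(9/35) = -0.507093

√[6·1!4!1!/7! · 1!4!1!1!1!4!] = √(576/35)
  +(−1)^0/∏(0,1,4,1,0,0)! = 1/24  (running 1/24)
  +(−1)^1/∏(1,0,3,0,1,1)! = -1/6  (running -1/8)
⟨..|..⟩ = √(576/35)·(-1/8) = -0.507093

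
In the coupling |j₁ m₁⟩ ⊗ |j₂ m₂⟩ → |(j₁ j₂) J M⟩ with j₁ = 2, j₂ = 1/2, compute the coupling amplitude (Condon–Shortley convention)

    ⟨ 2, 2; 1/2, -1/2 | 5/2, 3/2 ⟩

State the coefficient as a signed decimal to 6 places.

j₁+j₂−J=0  J+j₁−j₂=4  J−j₁+j₂=1  j₁+j₂+J+1=6
(j₁±m₁, j₂±m₂, J±M) = (4,0,0,1,4,1)
P² = 576/5
sum k=0..0:
  [0] +1/24 = 1/24
S = 1/24
C² = P²·S² = 1/5 ; C = +0.447214

+0.447214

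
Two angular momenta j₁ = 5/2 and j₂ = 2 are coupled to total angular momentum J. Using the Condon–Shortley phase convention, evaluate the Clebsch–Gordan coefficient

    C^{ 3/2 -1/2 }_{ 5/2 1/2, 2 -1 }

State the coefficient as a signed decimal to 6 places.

−√(5/21) = -0.487950

j₁+j₂−J=3  J+j₁−j₂=2  J−j₁+j₂=1  j₁+j₂+J+1=7
(j₁±m₁, j₂±m₂, J±M) = (3,2,1,3,1,2)
P² = 48/35
sum k=0..1:
  [0] +1/12 = 1/12
  [1] −1/2 = -1/2
S = -5/12
C² = P²·S² = 5/21 ; C = -0.487950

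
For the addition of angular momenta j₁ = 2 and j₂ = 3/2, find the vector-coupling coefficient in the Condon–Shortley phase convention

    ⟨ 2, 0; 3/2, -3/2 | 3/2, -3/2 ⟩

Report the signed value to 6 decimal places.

√[4·2!2!1!/6! · 2!2!0!3!0!3!] = √(16/5)
  +(−1)^0/∏(0,2,2,0,0,1)! = 1/4  (running 1/4)
⟨..|..⟩ = √(16/5)·(1/4) = +0.447214

+√(1/5) = +0.447214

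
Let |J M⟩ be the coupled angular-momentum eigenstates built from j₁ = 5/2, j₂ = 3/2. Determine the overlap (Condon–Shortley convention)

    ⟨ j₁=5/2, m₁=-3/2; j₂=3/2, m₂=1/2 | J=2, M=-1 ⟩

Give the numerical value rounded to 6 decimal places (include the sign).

+0.154303  (= +√(1/42))

j₁+j₂−J=2  J+j₁−j₂=3  J−j₁+j₂=1  j₁+j₂+J+1=7
(j₁±m₁, j₂±m₂, J±M) = (1,4,2,1,1,3)
P² = 24/7
sum k=1..2:
  [1] −1/6 = -1/6
  [2] +1/4 = 1/4
S = 1/12
C² = P²·S² = 1/42 ; C = +0.154303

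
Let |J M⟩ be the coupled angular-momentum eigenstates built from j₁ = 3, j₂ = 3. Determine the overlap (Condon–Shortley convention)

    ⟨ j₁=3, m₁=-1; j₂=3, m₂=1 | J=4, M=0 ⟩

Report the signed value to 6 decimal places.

+0.080582  (= +√(1/154))

j₁+j₂−J=2  J+j₁−j₂=4  J−j₁+j₂=4  j₁+j₂+J+1=11
(j₁±m₁, j₂±m₂, J±M) = (2,4,4,2,4,4)
P² = 663552/1925
sum k=0..2:
  [0] +1/1152 = 1/1152
  [1] −1/36 = -1/36
  [2] +1/32 = 1/32
S = 5/1152
C² = P²·S² = 1/154 ; C = +0.080582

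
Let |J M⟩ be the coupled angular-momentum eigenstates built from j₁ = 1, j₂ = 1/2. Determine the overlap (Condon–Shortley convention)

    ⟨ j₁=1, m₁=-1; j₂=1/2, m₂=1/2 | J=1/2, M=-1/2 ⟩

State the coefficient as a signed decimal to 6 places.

−√(2/3) ≈ -0.816497

j₁+j₂−J=1  J+j₁−j₂=1  J−j₁+j₂=0  j₁+j₂+J+1=3
(j₁±m₁, j₂±m₂, J±M) = (0,2,1,0,0,1)
P² = 2/3
sum k=1..1:
  [1] −1/1 = -1
S = -1
C² = P²·S² = 2/3 ; C = -0.816497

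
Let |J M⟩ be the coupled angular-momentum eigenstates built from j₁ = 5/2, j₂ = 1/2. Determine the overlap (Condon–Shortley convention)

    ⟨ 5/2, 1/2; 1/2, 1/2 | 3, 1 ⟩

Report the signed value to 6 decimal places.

√[7·0!5!1!/7! · 3!2!1!0!4!2!] = √(96)
  +(−1)^0/∏(0,0,2,1,3,0)! = 1/12  (running 1/12)
⟨..|..⟩ = √(96)·(1/12) = +0.816497

+0.816497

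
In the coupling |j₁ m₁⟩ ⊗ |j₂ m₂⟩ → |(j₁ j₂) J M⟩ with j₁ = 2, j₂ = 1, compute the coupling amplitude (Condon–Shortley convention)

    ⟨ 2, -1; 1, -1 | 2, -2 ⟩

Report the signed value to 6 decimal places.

+√(1/3) = +0.577350

triangle: 1!·3!·1!/6! = 6/720
(j±m)!: 1!·3!·0!·2!·0!·4! = 288
prefactor² = (2J+1)·Δ·N² = 12
  k=0: +1/(0!·1!·3!·0!·0!·1!) = 1/6
Σ = 1/6  ⇒  CG² = 12·1/6² = 1/3
CG = +√(1/3) = +0.577350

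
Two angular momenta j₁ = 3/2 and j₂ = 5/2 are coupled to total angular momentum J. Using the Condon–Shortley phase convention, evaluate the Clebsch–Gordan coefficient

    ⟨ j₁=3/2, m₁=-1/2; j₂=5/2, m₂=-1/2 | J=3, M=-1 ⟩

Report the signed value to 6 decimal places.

-0.129099  (= −√(1/60))

j₁+j₂−J=1  J+j₁−j₂=2  J−j₁+j₂=4  j₁+j₂+J+1=8
(j₁±m₁, j₂±m₂, J±M) = (1,2,2,3,2,4)
P² = 48/5
sum k=0..1:
  [0] +1/8 = 1/8
  [1] −1/6 = -1/6
S = -1/24
C² = P²·S² = 1/60 ; C = -0.129099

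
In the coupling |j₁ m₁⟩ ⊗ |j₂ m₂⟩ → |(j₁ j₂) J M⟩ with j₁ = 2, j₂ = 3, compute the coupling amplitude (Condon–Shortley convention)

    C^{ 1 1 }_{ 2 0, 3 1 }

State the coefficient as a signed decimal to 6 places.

+0.414039

triangle: 4!*0!*2!/7! = 48/5040
(j±m)!: 2!*2!*4!*2!*2!*0! = 384
prefactor² = (2J+1)*Δ*N² = 384/35
  k=2: +1/(2!*2!*0!*2!*0!*0!) = 1/8
Σ = 1/8  ⇒  CG² = 384/35*1/8² = 6/35
CG = +√(6/35) = +0.414039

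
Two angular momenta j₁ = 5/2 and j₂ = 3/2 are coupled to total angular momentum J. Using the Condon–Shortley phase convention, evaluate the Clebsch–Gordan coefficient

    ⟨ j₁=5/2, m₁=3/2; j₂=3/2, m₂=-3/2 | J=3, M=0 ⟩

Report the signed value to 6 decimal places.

+√(3/10) ≈ +0.547723

j₁+j₂−J=1  J+j₁−j₂=4  J−j₁+j₂=2  j₁+j₂+J+1=8
(j₁±m₁, j₂±m₂, J±M) = (4,1,0,3,3,3)
P² = 216/5
sum k=0..0:
  [0] +1/12 = 1/12
S = 1/12
C² = P²·S² = 3/10 ; C = +0.547723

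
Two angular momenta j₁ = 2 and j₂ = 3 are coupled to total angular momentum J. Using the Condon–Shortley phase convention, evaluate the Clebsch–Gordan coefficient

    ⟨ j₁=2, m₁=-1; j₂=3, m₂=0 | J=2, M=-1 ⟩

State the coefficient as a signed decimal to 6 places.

j₁+j₂−J=3  J+j₁−j₂=1  J−j₁+j₂=3  j₁+j₂+J+1=8
(j₁±m₁, j₂±m₂, J±M) = (1,3,3,3,1,3)
P² = 81/14
sum k=2..3:
  [2] +1/4 = 1/4
  [3] −1/36 = -1/36
S = 2/9
C² = P²·S² = 2/7 ; C = +0.534522

+√(2/7) = +0.534522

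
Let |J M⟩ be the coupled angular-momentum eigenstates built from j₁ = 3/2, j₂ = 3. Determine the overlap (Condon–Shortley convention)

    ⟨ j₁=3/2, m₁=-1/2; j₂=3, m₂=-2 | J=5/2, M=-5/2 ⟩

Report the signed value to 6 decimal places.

j₁+j₂−J=2  J+j₁−j₂=1  J−j₁+j₂=4  j₁+j₂+J+1=8
(j₁±m₁, j₂±m₂, J±M) = (1,2,1,5,0,5)
P² = 1440/7
sum k=1..1:
  [1] −1/24 = -1/24
S = -1/24
C² = P²·S² = 5/14 ; C = -0.597614

-0.597614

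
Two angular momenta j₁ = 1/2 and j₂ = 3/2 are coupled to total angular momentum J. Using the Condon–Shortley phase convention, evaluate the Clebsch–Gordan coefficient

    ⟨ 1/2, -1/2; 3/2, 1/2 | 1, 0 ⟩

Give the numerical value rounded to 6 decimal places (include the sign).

triangle: 1!·0!·2!/4! = 2/24
(j±m)!: 0!·1!·2!·1!·1!·1! = 2
prefactor² = (2J+1)·Δ·N² = 1/2
  k=1: −1/(1!·0!·0!·1!·0!·1!) = -1
Σ = -1  ⇒  CG² = 1/2·(-1)² = 1/2
CG = −√(1/2) = -0.707107

−√(1/2) = -0.707107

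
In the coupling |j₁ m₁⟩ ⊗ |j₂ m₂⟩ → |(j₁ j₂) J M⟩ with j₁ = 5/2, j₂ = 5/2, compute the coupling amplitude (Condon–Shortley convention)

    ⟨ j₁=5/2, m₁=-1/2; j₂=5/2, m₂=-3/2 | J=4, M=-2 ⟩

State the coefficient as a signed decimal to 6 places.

+√(5/28) ≈ +0.422577

j₁+j₂−J=1  J+j₁−j₂=4  J−j₁+j₂=4  j₁+j₂+J+1=10
(j₁±m₁, j₂±m₂, J±M) = (2,3,1,4,2,6)
P² = 20736/35
sum k=0..1:
  [0] +1/36 = 1/36
  [1] −1/96 = -1/96
S = 5/288
C² = P²·S² = 5/28 ; C = +0.422577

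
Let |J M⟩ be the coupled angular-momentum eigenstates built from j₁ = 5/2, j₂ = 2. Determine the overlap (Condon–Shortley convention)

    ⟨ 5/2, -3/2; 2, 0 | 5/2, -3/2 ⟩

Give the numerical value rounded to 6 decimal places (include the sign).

-0.119523

triangle: 2!·3!·2!/8! = 24/40320
(j±m)!: 1!·4!·2!·2!·1!·4! = 2304
prefactor² = (2J+1)·Δ·N² = 288/35
  k=1: −1/(1!·1!·3!·1!·0!·1!) = -1/6
  k=2: +1/(2!·0!·2!·0!·1!·2!) = 1/8
Σ = -1/24  ⇒  CG² = 288/35·(-1/24)² = 1/70
CG = −√(1/70) = -0.119523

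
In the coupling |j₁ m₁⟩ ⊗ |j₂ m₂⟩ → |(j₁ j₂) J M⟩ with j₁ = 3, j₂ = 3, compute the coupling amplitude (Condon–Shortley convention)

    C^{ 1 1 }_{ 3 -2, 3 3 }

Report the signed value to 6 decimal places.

triangle: 5!·1!·1!/8! = 120/40320
(j±m)!: 1!·5!·6!·0!·2!·0! = 172800
prefactor² = (2J+1)·Δ·N² = 10800/7
  k=5: −1/(5!·0!·0!·1!·1!·0!) = -1/120
Σ = -1/120  ⇒  CG² = 10800/7·(-1/120)² = 3/28
CG = −√(3/28) = -0.327327

-0.327327  (= −√(3/28))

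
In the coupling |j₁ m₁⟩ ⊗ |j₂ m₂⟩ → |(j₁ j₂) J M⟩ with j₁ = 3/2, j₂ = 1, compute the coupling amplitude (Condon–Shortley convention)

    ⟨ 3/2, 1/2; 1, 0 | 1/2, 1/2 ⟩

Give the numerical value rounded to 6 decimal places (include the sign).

−√(1/3) = -0.577350

√[2·2!1!0!/4! · 2!1!1!1!1!0!] = √(1/3)
  +(−1)^1/∏(1,1,0,0,1,0)! = -1  (running -1)
⟨..|..⟩ = √(1/3)·(-1) = -0.577350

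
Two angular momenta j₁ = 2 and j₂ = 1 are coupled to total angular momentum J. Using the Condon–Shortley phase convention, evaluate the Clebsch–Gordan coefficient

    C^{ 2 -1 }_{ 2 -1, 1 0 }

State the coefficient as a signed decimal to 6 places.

-0.408248  (= −√(1/6))

triangle: 1!×3!×1!/6! = 6/720
(j±m)!: 1!×3!×1!×1!×1!×3! = 36
prefactor² = (2J+1)×Δ×N² = 3/2
  k=0: +1/(0!×1!×3!×1!×0!×0!) = 1/6
  k=1: −1/(1!×0!×2!×0!×1!×1!) = -1/2
Σ = -1/3  ⇒  CG² = 3/2×(-1/3)² = 1/6
CG = −√(1/6) = -0.408248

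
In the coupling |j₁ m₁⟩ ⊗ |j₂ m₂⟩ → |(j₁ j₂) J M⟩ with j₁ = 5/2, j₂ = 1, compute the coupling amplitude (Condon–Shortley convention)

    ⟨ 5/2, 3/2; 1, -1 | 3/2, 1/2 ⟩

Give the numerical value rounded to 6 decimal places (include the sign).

j₁+j₂−J=2  J+j₁−j₂=3  J−j₁+j₂=0  j₁+j₂+J+1=6
(j₁±m₁, j₂±m₂, J±M) = (4,1,0,2,2,1)
P² = 32/5
sum k=0..0:
  [0] +1/4 = 1/4
S = 1/4
C² = P²·S² = 2/5 ; C = +0.632456

+√(2/5) = +0.632456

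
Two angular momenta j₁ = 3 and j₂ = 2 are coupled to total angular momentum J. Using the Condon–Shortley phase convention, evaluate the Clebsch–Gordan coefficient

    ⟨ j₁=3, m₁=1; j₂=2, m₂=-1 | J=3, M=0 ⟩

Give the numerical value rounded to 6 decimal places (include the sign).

+√(1/30) ≈ +0.182574

√[7·2!4!2!/9! · 4!2!1!3!3!3!] = √(96/5)
  +(−1)^0/∏(0,2,2,1,2,1)! = 1/8  (running 1/8)
  +(−1)^1/∏(1,1,1,0,3,2)! = -1/12  (running 1/24)
⟨..|..⟩ = √(96/5)·(1/24) = +0.182574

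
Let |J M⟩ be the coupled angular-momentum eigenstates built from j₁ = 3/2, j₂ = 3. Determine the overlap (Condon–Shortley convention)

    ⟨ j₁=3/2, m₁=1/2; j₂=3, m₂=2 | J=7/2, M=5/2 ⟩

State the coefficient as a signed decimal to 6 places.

−√(1/7) = -0.377964

j₁+j₂−J=1  J+j₁−j₂=2  J−j₁+j₂=5  j₁+j₂+J+1=9
(j₁±m₁, j₂±m₂, J±M) = (2,1,5,1,6,1)
P² = 6400/7
sum k=0..1:
  [0] +1/120 = 1/120
  [1] −1/48 = -1/48
S = -1/80
C² = P²·S² = 1/7 ; C = -0.377964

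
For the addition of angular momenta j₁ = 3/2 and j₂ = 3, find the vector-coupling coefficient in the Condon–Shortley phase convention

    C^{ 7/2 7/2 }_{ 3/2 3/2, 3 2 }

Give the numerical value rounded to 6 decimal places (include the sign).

j₁+j₂−J=1  J+j₁−j₂=2  J−j₁+j₂=5  j₁+j₂+J+1=9
(j₁±m₁, j₂±m₂, J±M) = (3,0,5,1,7,0)
P² = 19200
sum k=0..0:
  [0] +1/240 = 1/240
S = 1/240
C² = P²·S² = 1/3 ; C = +0.577350

+0.577350  (= +√(1/3))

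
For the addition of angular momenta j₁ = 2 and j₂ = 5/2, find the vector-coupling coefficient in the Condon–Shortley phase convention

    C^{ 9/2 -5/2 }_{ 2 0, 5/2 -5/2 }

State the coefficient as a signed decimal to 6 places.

+0.408248  (= +√(1/6))

√[10·0!4!5!/10! · 2!2!0!5!2!7!] = √(38400)
  +(−1)^0/∏(0,0,2,0,2,5)! = 1/480  (running 1/480)
⟨..|..⟩ = √(38400)·(1/480) = +0.408248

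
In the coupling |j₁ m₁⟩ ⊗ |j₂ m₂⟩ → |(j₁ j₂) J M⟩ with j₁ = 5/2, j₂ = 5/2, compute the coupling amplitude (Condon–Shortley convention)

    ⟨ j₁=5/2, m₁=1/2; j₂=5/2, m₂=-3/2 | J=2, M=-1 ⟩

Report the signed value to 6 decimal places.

−√(1/7) ≈ -0.377964

triangle: 3!·2!·2!/8! = 24/40320
(j±m)!: 3!·2!·1!·4!·1!·3! = 1728
prefactor² = (2J+1)·Δ·N² = 36/7
  k=0: +1/(0!·3!·2!·1!·0!·1!) = 1/12
  k=1: −1/(1!·2!·1!·0!·1!·2!) = -1/4
Σ = -1/6  ⇒  CG² = 36/7·(-1/6)² = 1/7
CG = −√(1/7) = -0.377964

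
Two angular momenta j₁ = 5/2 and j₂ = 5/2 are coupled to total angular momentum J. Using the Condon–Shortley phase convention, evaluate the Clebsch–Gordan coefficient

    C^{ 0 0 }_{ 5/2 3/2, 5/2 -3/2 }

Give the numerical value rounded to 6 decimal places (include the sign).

−√(1/6) = -0.408248

triangle: 5!·0!·0!/6! = 120/720
(j±m)!: 4!·1!·1!·4!·0!·0! = 576
prefactor² = (2J+1)·Δ·N² = 96
  k=1: −1/(1!·4!·0!·0!·0!·0!) = -1/24
Σ = -1/24  ⇒  CG² = 96·(-1/24)² = 1/6
CG = −√(1/6) = -0.408248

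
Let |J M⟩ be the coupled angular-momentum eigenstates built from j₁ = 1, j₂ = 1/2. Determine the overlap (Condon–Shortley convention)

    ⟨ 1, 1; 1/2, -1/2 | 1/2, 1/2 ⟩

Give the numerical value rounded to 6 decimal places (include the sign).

√[2·1!1!0!/3! · 2!0!0!1!1!0!] = √(2/3)
  +(−1)^0/∏(0,1,0,0,1,0)! = 1  (running 1)
⟨..|..⟩ = √(2/3)·(1) = +0.816497

+0.816497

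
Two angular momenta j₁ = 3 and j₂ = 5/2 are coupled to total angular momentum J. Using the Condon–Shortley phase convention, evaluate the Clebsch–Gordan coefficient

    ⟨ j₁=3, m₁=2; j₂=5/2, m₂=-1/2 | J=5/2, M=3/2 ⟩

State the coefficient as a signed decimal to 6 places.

−√(1/14) ≈ -0.267261

√[6·3!3!2!/9! · 5!1!2!3!4!1!] = √(288/7)
  +(−1)^0/∏(0,3,1,2,2,0)! = 1/24  (running 1/24)
  +(−1)^1/∏(1,2,0,1,3,1)! = -1/12  (running -1/24)
⟨..|..⟩ = √(288/7)·(-1/24) = -0.267261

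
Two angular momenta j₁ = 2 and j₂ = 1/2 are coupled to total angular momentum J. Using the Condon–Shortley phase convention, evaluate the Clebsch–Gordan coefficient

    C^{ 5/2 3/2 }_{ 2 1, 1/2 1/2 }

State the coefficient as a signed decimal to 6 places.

√[6·0!4!1!/6! · 3!1!1!0!4!1!] = √(144/5)
  +(−1)^0/∏(0,0,1,1,3,0)! = 1/6  (running 1/6)
⟨..|..⟩ = √(144/5)·(1/6) = +0.894427

+0.894427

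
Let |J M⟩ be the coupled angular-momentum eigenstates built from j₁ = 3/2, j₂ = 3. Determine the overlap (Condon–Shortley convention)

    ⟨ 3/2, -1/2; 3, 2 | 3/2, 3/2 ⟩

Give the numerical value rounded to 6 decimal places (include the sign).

+0.534522

triangle: 3!×0!×3!/7! = 36/5040
(j±m)!: 1!×2!×5!×1!×3!×0! = 1440
prefactor² = (2J+1)×Δ×N² = 288/7
  k=2: +1/(2!×1!×0!×3!×0!×0!) = 1/12
Σ = 1/12  ⇒  CG² = 288/7×1/12² = 2/7
CG = +√(2/7) = +0.534522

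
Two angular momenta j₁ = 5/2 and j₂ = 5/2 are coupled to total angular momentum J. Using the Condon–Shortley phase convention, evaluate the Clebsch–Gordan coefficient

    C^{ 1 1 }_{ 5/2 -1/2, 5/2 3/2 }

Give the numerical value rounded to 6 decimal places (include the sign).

triangle: 4!*1!*1!/7! = 24/5040
(j±m)!: 2!*3!*4!*1!*2!*0! = 576
prefactor² = (2J+1)*Δ*N² = 288/35
  k=3: −1/(3!*1!*0!*1!*1!*0!) = -1/6
Σ = -1/6  ⇒  CG² = 288/35*(-1/6)² = 8/35
CG = −√(8/35) = -0.478091

−√(8/35) = -0.478091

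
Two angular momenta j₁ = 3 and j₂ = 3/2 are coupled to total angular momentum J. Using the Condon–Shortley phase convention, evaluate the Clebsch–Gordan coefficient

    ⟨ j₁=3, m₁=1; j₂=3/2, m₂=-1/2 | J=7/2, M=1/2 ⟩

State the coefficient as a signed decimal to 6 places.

+√(2/7) ≈ +0.534522

√[8·1!5!2!/9! · 4!2!1!2!4!3!] = √(512/7)
  +(−1)^0/∏(0,1,2,1,3,1)! = 1/12  (running 1/12)
  +(−1)^1/∏(1,0,1,0,4,2)! = -1/48  (running 1/16)
⟨..|..⟩ = √(512/7)·(1/16) = +0.534522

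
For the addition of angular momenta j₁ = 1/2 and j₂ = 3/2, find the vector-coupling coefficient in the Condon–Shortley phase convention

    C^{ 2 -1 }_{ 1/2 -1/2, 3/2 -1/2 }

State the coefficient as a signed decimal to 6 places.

+0.866025  (= +√(3/4))

j₁+j₂−J=0  J+j₁−j₂=1  J−j₁+j₂=3  j₁+j₂+J+1=5
(j₁±m₁, j₂±m₂, J±M) = (0,1,1,2,1,3)
P² = 3
sum k=0..0:
  [0] +1/2 = 1/2
S = 1/2
C² = P²·S² = 3/4 ; C = +0.866025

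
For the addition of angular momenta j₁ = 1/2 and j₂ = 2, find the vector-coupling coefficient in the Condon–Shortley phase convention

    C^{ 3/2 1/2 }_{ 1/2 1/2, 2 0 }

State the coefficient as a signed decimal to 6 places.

j₁+j₂−J=1  J+j₁−j₂=0  J−j₁+j₂=3  j₁+j₂+J+1=5
(j₁±m₁, j₂±m₂, J±M) = (1,0,2,2,2,1)
P² = 8/5
sum k=0..0:
  [0] +1/2 = 1/2
S = 1/2
C² = P²·S² = 2/5 ; C = +0.632456

+0.632456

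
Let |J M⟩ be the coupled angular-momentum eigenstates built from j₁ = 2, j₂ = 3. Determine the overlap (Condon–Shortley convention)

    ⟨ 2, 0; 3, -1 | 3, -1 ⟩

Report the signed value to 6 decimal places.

triangle: 2!×2!×4!/9! = 96/362880
(j±m)!: 2!×2!×2!×4!×2!×4! = 9216
prefactor² = (2J+1)×Δ×N² = 256/15
  k=0: +1/(0!×2!×2!×2!×0!×2!) = 1/16
  k=1: −1/(1!×1!×1!×1!×1!×3!) = -1/6
  k=2: +1/(2!×0!×0!×0!×2!×4!) = 1/96
Σ = -3/32  ⇒  CG² = 256/15×(-3/32)² = 3/20
CG = −√(3/20) = -0.387298

-0.387298  (= −√(3/20))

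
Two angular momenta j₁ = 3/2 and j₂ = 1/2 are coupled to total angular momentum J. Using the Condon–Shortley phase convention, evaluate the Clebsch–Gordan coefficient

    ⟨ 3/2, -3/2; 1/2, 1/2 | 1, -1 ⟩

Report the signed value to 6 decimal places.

-0.866025

j₁+j₂−J=1  J+j₁−j₂=2  J−j₁+j₂=0  j₁+j₂+J+1=4
(j₁±m₁, j₂±m₂, J±M) = (0,3,1,0,0,2)
P² = 3
sum k=1..1:
  [1] −1/2 = -1/2
S = -1/2
C² = P²·S² = 3/4 ; C = -0.866025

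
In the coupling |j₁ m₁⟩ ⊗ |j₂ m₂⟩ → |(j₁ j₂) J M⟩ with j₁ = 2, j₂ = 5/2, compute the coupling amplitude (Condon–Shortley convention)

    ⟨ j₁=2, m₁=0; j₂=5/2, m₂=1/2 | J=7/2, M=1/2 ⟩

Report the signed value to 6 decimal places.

−√(4/105) = -0.195180

triangle: 1!*3!*4!/9! = 144/362880
(j±m)!: 2!*2!*3!*2!*4!*3! = 6912
prefactor² = (2J+1)*Δ*N² = 768/35
  k=0: +1/(0!*1!*2!*3!*1!*1!) = 1/12
  k=1: −1/(1!*0!*1!*2!*2!*2!) = -1/8
Σ = -1/24  ⇒  CG² = 768/35*(-1/24)² = 4/105
CG = −√(4/105) = -0.195180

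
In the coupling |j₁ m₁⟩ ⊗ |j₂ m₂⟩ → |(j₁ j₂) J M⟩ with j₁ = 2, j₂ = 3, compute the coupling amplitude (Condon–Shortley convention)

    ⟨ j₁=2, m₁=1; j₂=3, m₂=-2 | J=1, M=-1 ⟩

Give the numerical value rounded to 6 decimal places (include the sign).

-0.534522

√[3·4!0!2!/7! · 3!1!1!5!0!2!] = √(288/7)
  +(−1)^1/∏(1,3,0,0,0,2)! = -1/12  (running -1/12)
⟨..|..⟩ = √(288/7)·(-1/12) = -0.534522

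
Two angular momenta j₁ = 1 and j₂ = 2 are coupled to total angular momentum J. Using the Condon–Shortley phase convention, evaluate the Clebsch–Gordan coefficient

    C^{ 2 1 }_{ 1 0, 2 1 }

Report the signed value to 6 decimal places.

√[5·1!1!3!/6! · 1!1!3!1!3!1!] = √(3/2)
  +(−1)^0/∏(0,1,1,3,0,0)! = 1/6  (running 1/6)
  +(−1)^1/∏(1,0,0,2,1,1)! = -1/2  (running -1/3)
⟨..|..⟩ = √(3/2)·(-1/3) = -0.408248

-0.408248  (= −√(1/6))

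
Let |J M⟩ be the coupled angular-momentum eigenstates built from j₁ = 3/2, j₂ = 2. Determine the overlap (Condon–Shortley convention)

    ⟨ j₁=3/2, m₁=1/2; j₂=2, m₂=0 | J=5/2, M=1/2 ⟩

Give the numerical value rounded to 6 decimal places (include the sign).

+√(3/35) ≈ +0.292770

triangle: 1!·2!·3!/7! = 12/5040
(j±m)!: 2!·1!·2!·2!·3!·2! = 96
prefactor² = (2J+1)·Δ·N² = 48/35
  k=0: +1/(0!·1!·1!·2!·1!·1!) = 1/2
  k=1: −1/(1!·0!·0!·1!·2!·2!) = -1/4
Σ = 1/4  ⇒  CG² = 48/35·1/4² = 3/35
CG = +√(3/35) = +0.292770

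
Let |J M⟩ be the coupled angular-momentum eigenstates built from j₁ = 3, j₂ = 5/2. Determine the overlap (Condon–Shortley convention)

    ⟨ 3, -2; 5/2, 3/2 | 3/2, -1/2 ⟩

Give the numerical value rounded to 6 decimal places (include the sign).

-0.218218  (= −√(1/21))

√[4·4!2!1!/8! · 1!5!4!1!1!2!] = √(192/7)
  +(−1)^3/∏(3,1,2,1,0,0)! = -1/12  (running -1/12)
  +(−1)^4/∏(4,0,1,0,1,1)! = 1/24  (running -1/24)
⟨..|..⟩ = √(192/7)·(-1/24) = -0.218218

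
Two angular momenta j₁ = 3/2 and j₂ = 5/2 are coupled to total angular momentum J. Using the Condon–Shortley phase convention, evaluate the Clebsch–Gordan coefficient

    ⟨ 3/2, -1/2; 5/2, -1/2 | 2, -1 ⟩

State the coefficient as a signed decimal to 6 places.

-0.545545

triangle: 2!×1!×3!/7! = 12/5040
(j±m)!: 1!×2!×2!×3!×1!×3! = 144
prefactor² = (2J+1)×Δ×N² = 12/7
  k=1: −1/(1!×1!×1!×1!×0!×2!) = -1/2
  k=2: +1/(2!×0!×0!×0!×1!×3!) = 1/12
Σ = -5/12  ⇒  CG² = 12/7×(-5/12)² = 25/84
CG = −√(25/84) = -0.545545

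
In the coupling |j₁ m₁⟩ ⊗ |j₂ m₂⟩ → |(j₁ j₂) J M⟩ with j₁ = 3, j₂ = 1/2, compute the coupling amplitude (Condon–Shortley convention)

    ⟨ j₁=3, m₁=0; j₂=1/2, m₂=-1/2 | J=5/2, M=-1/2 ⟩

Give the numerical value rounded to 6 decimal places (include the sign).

j₁+j₂−J=1  J+j₁−j₂=5  J−j₁+j₂=0  j₁+j₂+J+1=7
(j₁±m₁, j₂±m₂, J±M) = (3,3,0,1,2,3)
P² = 432/7
sum k=0..0:
  [0] +1/12 = 1/12
S = 1/12
C² = P²·S² = 3/7 ; C = +0.654654

+0.654654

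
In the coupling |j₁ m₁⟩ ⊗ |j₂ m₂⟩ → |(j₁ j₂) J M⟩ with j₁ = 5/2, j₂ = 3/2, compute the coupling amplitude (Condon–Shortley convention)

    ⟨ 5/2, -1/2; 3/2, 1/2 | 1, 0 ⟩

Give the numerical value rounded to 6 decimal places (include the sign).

√[3·3!2!0!/6! · 2!3!2!1!1!1!] = √(6/5)
  +(−1)^2/∏(2,1,1,0,1,0)! = 1/2  (running 1/2)
⟨..|..⟩ = √(6/5)·(1/2) = +0.547723

+√(3/10) = +0.547723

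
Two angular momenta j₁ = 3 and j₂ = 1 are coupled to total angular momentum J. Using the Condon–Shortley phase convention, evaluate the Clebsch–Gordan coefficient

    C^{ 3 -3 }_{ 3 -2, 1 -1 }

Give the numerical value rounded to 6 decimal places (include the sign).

j₁+j₂−J=1  J+j₁−j₂=5  J−j₁+j₂=1  j₁+j₂+J+1=8
(j₁±m₁, j₂±m₂, J±M) = (1,5,0,2,0,6)
P² = 3600
sum k=0..0:
  [0] +1/120 = 1/120
S = 1/120
C² = P²·S² = 1/4 ; C = +0.500000

+√(1/4) = +0.500000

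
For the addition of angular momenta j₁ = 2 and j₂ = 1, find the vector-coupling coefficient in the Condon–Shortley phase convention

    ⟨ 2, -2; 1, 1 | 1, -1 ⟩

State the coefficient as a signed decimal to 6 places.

j₁+j₂−J=2  J+j₁−j₂=2  J−j₁+j₂=0  j₁+j₂+J+1=5
(j₁±m₁, j₂±m₂, J±M) = (0,4,2,0,0,2)
P² = 48/5
sum k=2..2:
  [2] +1/4 = 1/4
S = 1/4
C² = P²·S² = 3/5 ; C = +0.774597

+0.774597  (= +√(3/5))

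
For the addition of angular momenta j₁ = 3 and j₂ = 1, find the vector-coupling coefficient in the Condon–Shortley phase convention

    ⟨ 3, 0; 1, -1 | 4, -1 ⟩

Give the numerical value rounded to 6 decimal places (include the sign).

√[9·0!6!2!/9! · 3!3!0!2!3!5!] = √(12960/7)
  +(−1)^0/∏(0,0,3,0,3,2)! = 1/72  (running 1/72)
⟨..|..⟩ = √(12960/7)·(1/72) = +0.597614

+0.597614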